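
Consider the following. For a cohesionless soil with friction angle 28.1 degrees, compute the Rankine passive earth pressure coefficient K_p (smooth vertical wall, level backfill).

K_p = (1 + sin φ)/(1 − sin φ) = tan²(45° + 28.1°/2) = 2.781.

2.78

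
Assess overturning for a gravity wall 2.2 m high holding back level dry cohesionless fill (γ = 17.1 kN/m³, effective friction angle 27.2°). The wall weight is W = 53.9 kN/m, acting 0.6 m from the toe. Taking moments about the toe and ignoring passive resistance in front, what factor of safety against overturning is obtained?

K_a = tan²(45° − 27.2°/2) = 0.3726.
P_a = ½K_aγH² = 0.5×0.3726×17.1×2.2² = 15.42 kN/m, acting at H/3 = 0.7333 m above the base.
Overturning moment M_o = P_a × H/3 = 15.42 × 0.7333 = 11.31.
Resisting moment M_r = W × 0.6 = 53.9 × 0.6 = 32.34.
FS_overturning = M_r/M_o = 32.34/11.31 = 2.860.

2.86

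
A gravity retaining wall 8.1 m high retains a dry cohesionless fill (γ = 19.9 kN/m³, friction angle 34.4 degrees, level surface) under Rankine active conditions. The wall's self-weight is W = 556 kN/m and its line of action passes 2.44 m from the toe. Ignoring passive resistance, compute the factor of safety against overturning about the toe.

2.77

K_a = tan²(45° − 34.4°/2) = 0.2780.
P_a = ½K_aγH² = 0.5×0.2780×19.9×8.1² = 181.5 kN/m, acting at H/3 = 2.700 m above the base.
Overturning moment M_o = P_a × H/3 = 181.5 × 2.700 = 490.0.
Resisting moment M_r = W × 2.44 = 556 × 2.44 = 1357.
FS_overturning = M_r/M_o = 1357/490.0 = 2.769.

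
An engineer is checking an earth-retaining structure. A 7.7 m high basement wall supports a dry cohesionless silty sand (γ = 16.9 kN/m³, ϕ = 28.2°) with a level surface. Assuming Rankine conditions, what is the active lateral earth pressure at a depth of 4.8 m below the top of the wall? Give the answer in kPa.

29.1 kPa

K_a = (1 − sin φ)/(1 + sin φ) = 0.3582.
σ_h = K_a γ z = 0.3582 × 16.9 × 4.8 = 29.06 kPa.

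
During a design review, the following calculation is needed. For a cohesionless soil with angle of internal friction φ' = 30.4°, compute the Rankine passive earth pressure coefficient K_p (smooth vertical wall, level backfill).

3.05

K_p = (1 + sin φ)/(1 − sin φ) = tan²(45° + 30.4°/2) = 3.049.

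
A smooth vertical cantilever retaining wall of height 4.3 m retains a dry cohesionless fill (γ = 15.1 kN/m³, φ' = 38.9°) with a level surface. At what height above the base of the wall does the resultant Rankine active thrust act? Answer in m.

1.43 m

K_a = 0.2285.
The pressure distribution is triangular, so the resultant acts at H/3 above the base = 4.3/3 = 1.433 m.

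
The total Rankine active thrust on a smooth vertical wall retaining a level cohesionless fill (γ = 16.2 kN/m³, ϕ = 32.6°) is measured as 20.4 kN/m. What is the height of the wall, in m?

K_a = 0.2997. P_a = ½ K_a γ H² ⇒ H = √(2P_a/(K_a γ)).
H = √(2×20.4/(0.2997×16.2)) = 2.899 m.

2.90 m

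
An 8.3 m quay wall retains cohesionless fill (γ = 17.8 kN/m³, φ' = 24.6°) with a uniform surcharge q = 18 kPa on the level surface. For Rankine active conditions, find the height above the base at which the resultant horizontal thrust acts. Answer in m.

3.04 m

K_a = 0.4121.
Triangular part P₁ = ½K_aγH² = 252.7 at H/3 = 2.767 m; rectangular part P₂ = K_a q H = 61.58 at H/2 = 4.150 m.
ȳ = (P₁·2.767 + P₂·4.150)/(P₁+P₂) = 3.038 m.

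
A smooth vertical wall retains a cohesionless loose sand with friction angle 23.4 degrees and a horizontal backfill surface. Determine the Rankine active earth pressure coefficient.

0.431

K_a = (1 − sin φ)/(1 + sin φ) = (1 − sin 23.4°)/(1 + sin 23.4°) = 0.4315.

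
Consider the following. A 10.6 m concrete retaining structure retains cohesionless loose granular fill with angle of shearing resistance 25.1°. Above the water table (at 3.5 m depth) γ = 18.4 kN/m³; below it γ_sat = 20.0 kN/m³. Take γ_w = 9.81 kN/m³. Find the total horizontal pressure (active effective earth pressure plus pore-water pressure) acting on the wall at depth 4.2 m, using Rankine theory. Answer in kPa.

K_a = (1 − sin φ)/(1 + sin φ) = 0.4043.
γ' = 20.0 − 9.81 = 10.19 kN/m³.
Effective vertical stress at 4.2 m: σ'_v = 18.4×3.5 + 10.19×0.700 = 71.53 kPa.
σ'_h = K_a σ'_v = 0.4043 × 71.53 = 28.92 kPa; u = γ_w × 0.700 = 6.867 kPa.
Total σ_h = 28.92 + 6.867 = 35.79 kPa.

35.8 kPa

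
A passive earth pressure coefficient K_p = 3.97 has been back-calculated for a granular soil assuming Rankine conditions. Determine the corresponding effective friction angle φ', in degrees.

36.7°

K_p = (1+sin φ)/(1−sin φ) ⇒ sin φ = (K_p − 1)/(K_p + 1) = 0.5976.
φ = arcsin(0.5976) = 36.70°.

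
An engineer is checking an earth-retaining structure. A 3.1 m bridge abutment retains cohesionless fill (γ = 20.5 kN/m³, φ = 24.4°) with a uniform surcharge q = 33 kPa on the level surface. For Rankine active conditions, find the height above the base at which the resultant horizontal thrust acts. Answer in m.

K_a = 0.4153.
Triangular part P₁ = ½K_aγH² = 40.91 at H/3 = 1.033 m; rectangular part P₂ = K_a q H = 42.49 at H/2 = 1.550 m.
ȳ = (P₁·1.033 + P₂·1.550)/(P₁+P₂) = 1.297 m.

1.30 m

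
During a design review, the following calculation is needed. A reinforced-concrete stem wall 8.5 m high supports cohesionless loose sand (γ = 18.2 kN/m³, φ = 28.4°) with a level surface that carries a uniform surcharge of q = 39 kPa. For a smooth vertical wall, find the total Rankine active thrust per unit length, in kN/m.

351 kN/m

K_a = tan²(45° − φ/2) = 0.3554.
Soil triangle: ½ K_a γ H² = 0.5×0.3554×18.2×8.5² = 233.6 kN/m.
Surcharge rectangle: K_a q H = 0.3554×39×8.5 = 117.8 kN/m.
Total = 233.6 + 117.8 = 351.4 kN/m.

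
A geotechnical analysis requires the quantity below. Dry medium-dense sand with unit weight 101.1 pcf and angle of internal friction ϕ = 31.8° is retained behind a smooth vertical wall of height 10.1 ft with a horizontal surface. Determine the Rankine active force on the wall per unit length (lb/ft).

1600 lb/ft

K_a = tan²(45° − φ/2) = 0.3098.
P_a = ½ K_a γ H² = 0.5 × 0.3098 × 101.1 × 10.1² = 1597 lb/ft.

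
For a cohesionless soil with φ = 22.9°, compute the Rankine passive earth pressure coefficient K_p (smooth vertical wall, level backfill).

2.27

K_p = (1 + sin φ)/(1 − sin φ) = tan²(45° + 22.9°/2) = 2.274.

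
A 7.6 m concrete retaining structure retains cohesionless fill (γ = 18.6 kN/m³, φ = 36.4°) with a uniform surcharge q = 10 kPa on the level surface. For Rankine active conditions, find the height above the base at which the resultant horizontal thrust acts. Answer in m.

2.69 m

K_a = 0.2552.
Triangular part P₁ = ½K_aγH² = 137.1 at H/3 = 2.533 m; rectangular part P₂ = K_a q H = 19.39 at H/2 = 3.800 m.
ȳ = (P₁·2.533 + P₂·3.800)/(P₁+P₂) = 2.690 m.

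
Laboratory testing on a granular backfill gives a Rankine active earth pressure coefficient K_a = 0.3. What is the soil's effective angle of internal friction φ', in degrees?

K_a = tan²(45° − φ/2) ⇒ 45° − φ/2 = arctan(√0.3) = 28.71°.
φ = 2(45° − 28.71°) = 32.58°.

32.6°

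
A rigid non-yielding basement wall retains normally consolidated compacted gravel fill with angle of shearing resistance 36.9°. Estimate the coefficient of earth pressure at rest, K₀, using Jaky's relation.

0.400

K₀ = 1 − sin φ' = 1 − sin 36.9° = 0.3996.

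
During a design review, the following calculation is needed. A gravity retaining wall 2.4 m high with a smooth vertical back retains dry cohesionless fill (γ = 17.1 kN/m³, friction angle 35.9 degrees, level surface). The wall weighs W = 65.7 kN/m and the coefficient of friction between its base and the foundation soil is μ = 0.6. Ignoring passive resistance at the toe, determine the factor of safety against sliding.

3.07

K_a = tan²(45° − 35.9°/2) = 0.2607.
P_a = ½K_aγH² = 0.5×0.2607×17.1×2.4² = 12.84 kN/m, acting at H/3 = 0.8000 m above the base.
FS_sliding = μW / P_a = 0.6×65.7 / 12.84 = 3.070.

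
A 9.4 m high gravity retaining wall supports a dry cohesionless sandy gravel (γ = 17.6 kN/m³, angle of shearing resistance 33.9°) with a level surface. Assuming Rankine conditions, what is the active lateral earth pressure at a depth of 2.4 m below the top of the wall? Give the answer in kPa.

K_a = (1 − sin φ)/(1 + sin φ) = 0.2839.
σ_h = K_a γ z = 0.2839 × 17.6 × 2.4 = 11.99 kPa.

12.0 kPa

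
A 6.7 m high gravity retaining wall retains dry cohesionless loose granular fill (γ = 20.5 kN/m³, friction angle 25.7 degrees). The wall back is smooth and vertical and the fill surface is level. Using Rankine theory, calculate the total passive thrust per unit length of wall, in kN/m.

K_p = tan²(45° + φ/2) = 2.531.
P_p = ½ K_p γ H² = 0.5 × 2.531 × 20.5 × 6.7² = 1165 kN/m.

1160 kN/m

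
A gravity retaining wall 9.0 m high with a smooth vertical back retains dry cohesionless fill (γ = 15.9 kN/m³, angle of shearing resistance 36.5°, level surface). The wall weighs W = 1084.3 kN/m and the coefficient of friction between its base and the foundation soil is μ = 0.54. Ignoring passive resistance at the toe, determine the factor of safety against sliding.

K_a = tan²(45° − 36.5°/2) = 0.2541.
P_a = ½K_aγH² = 0.5×0.2541×15.9×9.0² = 163.6 kN/m, acting at H/3 = 3.000 m above the base.
FS_sliding = μW / P_a = 0.54×1084.3 / 163.6 = 3.579.

3.58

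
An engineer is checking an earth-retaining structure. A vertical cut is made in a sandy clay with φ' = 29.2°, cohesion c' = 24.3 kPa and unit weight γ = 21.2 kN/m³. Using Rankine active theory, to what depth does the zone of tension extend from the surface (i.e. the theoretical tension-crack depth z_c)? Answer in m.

3.91 m

K_a = tan²(45° − 29.2°/2) = 0.3442; √K_a = 0.5867.
The active pressure is zero where K_a γ z = 2c√K_a, so z_c = 2c/(γ√K_a) = 2×24.3/(21.2×0.5867) = 3.907 m.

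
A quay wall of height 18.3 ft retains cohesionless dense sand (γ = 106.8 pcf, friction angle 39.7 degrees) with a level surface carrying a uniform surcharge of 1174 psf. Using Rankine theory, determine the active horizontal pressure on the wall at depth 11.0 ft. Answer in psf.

K_a = (1 − sin φ)/(1 + sin φ) = 0.2204.
σ_v = γz + q = 106.8 × 11.0 + 1174 = 2349 psf.
σ_h = K_a σ_v = 0.2204 × 2349 = 517.7 psf.

518 psf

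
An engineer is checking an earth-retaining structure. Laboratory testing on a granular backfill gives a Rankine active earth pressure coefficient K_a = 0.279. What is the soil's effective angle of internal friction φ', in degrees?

34.3°

K_a = tan²(45° − φ/2) ⇒ 45° − φ/2 = arctan(√0.279) = 27.84°.
φ = 2(45° − 27.84°) = 34.31°.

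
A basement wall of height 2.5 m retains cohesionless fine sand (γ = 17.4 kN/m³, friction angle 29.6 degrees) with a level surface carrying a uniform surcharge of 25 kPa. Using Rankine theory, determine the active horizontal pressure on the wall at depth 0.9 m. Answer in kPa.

K_a = (1 − sin φ)/(1 + sin φ) = 0.3387.
σ_v = γz + q = 17.4 × 0.9 + 25 = 40.66 kPa.
σ_h = K_a σ_v = 0.3387 × 40.66 = 13.77 kPa.

13.8 kPa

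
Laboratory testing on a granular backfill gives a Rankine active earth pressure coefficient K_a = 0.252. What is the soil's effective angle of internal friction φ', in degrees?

36.7°

K_a = tan²(45° − φ/2) ⇒ 45° − φ/2 = arctan(√0.252) = 26.66°.
φ = 2(45° − 26.66°) = 36.69°.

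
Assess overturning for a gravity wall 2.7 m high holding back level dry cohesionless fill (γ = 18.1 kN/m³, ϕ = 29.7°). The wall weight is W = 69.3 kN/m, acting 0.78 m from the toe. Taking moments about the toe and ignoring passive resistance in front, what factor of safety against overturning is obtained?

2.70

K_a = tan²(45° − 29.7°/2) = 0.3374.
P_a = ½K_aγH² = 0.5×0.3374×18.1×2.7² = 22.26 kN/m, acting at H/3 = 0.9000 m above the base.
Overturning moment M_o = P_a × H/3 = 22.26 × 0.9000 = 20.03.
Resisting moment M_r = W × 0.78 = 69.3 × 0.78 = 54.05.
FS_overturning = M_r/M_o = 54.05/20.03 = 2.698.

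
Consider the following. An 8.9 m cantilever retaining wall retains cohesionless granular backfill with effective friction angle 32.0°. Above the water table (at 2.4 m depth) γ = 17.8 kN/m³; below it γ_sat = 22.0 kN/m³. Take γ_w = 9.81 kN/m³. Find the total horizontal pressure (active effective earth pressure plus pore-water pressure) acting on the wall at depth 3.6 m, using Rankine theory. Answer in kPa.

29.4 kPa

K_a = (1 − sin φ)/(1 + sin φ) = 0.3073.
γ' = 22.0 − 9.81 = 12.19 kN/m³.
Effective vertical stress at 3.6 m: σ'_v = 17.8×2.4 + 12.19×1.20 = 57.35 kPa.
σ'_h = K_a σ'_v = 0.3073 × 57.35 = 17.62 kPa; u = γ_w × 1.20 = 11.77 kPa.
Total σ_h = 17.62 + 11.77 = 29.39 kPa.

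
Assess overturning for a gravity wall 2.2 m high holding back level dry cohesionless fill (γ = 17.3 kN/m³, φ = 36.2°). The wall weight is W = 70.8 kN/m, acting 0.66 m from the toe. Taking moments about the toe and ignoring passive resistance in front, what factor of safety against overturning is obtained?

5.91

K_a = tan²(45° − 36.2°/2) = 0.2574.
P_a = ½K_aγH² = 0.5×0.2574×17.3×2.2² = 10.78 kN/m, acting at H/3 = 0.7333 m above the base.
Overturning moment M_o = P_a × H/3 = 10.78 × 0.7333 = 7.902.
Resisting moment M_r = W × 0.66 = 70.8 × 0.66 = 46.73.
FS_overturning = M_r/M_o = 46.73/7.902 = 5.913.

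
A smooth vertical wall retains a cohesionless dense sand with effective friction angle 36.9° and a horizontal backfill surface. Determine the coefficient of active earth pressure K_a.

0.250

K_a = tan²(45° − φ/2) = tan²(26.55°) = 0.2497.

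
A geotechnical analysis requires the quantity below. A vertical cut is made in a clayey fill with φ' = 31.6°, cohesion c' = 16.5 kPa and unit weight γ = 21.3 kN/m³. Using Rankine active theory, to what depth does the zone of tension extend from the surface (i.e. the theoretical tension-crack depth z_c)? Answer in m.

K_a = tan²(45° − 31.6°/2) = 0.3123; √K_a = 0.5589.
The active pressure is zero where K_a γ z = 2c√K_a, so z_c = 2c/(γ√K_a) = 2×16.5/(21.3×0.5589) = 2.772 m.

2.77 m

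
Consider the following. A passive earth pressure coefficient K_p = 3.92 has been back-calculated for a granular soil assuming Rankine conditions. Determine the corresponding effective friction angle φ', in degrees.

K_p = (1+sin φ)/(1−sin φ) ⇒ sin φ = (K_p − 1)/(K_p + 1) = 0.5935.
φ = arcsin(0.5935) = 36.41°.

36.4°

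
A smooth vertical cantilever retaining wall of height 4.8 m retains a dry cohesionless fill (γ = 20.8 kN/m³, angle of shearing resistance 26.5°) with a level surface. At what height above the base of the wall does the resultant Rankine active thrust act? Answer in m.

K_a = 0.3829.
The pressure distribution is triangular, so the resultant acts at H/3 above the base = 4.8/3 = 1.600 m.

1.60 m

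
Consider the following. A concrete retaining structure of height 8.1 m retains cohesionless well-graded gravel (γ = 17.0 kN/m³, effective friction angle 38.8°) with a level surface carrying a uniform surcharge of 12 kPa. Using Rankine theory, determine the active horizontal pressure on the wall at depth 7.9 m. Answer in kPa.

33.6 kPa

K_a = (1 − sin φ)/(1 + sin φ) = 0.2296.
σ_v = γz + q = 17.0 × 7.9 + 12 = 146.3 kPa.
σ_h = K_a σ_v = 0.2296 × 146.3 = 33.58 kPa.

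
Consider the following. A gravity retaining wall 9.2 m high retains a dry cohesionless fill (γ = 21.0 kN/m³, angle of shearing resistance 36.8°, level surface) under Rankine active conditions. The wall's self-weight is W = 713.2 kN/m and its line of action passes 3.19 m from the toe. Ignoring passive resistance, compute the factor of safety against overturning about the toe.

3.33

K_a = tan²(45° − 36.8°/2) = 0.2508.
P_a = ½K_aγH² = 0.5×0.2508×21.0×9.2² = 222.9 kN/m, acting at H/3 = 3.067 m above the base.
Overturning moment M_o = P_a × H/3 = 222.9 × 3.067 = 683.4.
Resisting moment M_r = W × 3.19 = 713.2 × 3.19 = 2275.
FS_overturning = M_r/M_o = 2275/683.4 = 3.329.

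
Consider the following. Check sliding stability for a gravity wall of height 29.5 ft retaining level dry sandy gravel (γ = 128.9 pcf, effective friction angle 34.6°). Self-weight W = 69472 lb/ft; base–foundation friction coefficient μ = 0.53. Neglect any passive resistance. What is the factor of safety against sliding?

K_a = tan²(45° − 34.6°/2) = 0.2756.
P_a = ½K_aγH² = 0.5×0.2756×128.9×29.5² = 15460 lb/ft, acting at H/3 = 9.833 ft above the base.
FS_sliding = μW / P_a = 0.53×69472 / 15460 = 2.382.

2.38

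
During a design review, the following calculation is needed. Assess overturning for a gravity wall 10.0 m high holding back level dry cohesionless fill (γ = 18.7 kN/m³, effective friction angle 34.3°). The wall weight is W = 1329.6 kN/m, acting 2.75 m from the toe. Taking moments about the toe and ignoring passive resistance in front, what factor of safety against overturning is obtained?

4.20

K_a = tan²(45° − 34.3°/2) = 0.2792.
P_a = ½K_aγH² = 0.5×0.2792×18.7×10.0² = 261.0 kN/m, acting at H/3 = 3.333 m above the base.
Overturning moment M_o = P_a × H/3 = 261.0 × 3.333 = 870.0.
Resisting moment M_r = W × 2.75 = 1329.6 × 2.75 = 3656.
FS_overturning = M_r/M_o = 3656/870.0 = 4.203.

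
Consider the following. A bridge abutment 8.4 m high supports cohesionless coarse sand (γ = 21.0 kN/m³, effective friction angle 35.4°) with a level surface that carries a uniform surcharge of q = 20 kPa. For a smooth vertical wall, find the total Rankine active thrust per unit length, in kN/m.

242 kN/m

K_a = tan²(45° − φ/2) = 0.2664.
Soil triangle: ½ K_a γ H² = 0.5×0.2664×21.0×8.4² = 197.4 kN/m.
Surcharge rectangle: K_a q H = 0.2664×20×8.4 = 44.76 kN/m.
Total = 197.4 + 44.76 = 242.1 kN/m.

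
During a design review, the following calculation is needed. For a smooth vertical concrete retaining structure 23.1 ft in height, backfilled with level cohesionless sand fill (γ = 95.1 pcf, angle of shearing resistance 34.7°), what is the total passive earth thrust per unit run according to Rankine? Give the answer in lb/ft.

92400 lb/ft

K_p = tan²(45° + φ/2) = 3.643.
P_p = ½ K_p γ H² = 0.5 × 3.643 × 95.1 × 23.1² = 92440 lb/ft.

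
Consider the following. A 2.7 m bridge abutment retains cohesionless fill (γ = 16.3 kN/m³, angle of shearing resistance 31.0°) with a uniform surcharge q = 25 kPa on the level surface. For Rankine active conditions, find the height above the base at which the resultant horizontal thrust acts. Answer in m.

1.14 m

K_a = 0.3201.
Triangular part P₁ = ½K_aγH² = 19.02 at H/3 = 0.9000 m; rectangular part P₂ = K_a q H = 21.61 at H/2 = 1.350 m.
ȳ = (P₁·0.9000 + P₂·1.350)/(P₁+P₂) = 1.139 m.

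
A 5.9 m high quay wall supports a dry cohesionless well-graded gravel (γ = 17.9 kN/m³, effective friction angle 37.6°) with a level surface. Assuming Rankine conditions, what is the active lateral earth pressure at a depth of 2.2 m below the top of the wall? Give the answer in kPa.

K_a = (1 − sin φ)/(1 + sin φ) = 0.2421.
σ_h = K_a γ z = 0.2421 × 17.9 × 2.2 = 9.535 kPa.

9.53 kPa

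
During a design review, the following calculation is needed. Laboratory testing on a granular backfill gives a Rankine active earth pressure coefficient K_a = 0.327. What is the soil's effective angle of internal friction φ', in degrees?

30.5°

K_a = tan²(45° − φ/2) ⇒ 45° − φ/2 = arctan(√0.327) = 29.76°.
φ = 2(45° − 29.76°) = 30.47°.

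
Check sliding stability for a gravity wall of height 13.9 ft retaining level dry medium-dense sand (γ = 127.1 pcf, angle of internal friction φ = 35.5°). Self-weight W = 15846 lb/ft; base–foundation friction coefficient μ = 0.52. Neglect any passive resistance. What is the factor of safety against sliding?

K_a = tan²(45° − 35.5°/2) = 0.2653.
P_a = ½K_aγH² = 0.5×0.2653×127.1×13.9² = 3257 lb/ft, acting at H/3 = 4.633 ft above the base.
FS_sliding = μW / P_a = 0.52×15846 / 3257 = 2.530.

2.53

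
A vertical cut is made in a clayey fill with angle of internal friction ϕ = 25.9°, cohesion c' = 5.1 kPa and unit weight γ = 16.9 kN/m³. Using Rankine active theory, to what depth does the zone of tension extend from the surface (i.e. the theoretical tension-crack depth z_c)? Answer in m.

0.964 m

K_a = tan²(45° − 25.9°/2) = 0.3920; √K_a = 0.6261.
The active pressure is zero where K_a γ z = 2c√K_a, so z_c = 2c/(γ√K_a) = 2×5.1/(16.9×0.6261) = 0.9640 m.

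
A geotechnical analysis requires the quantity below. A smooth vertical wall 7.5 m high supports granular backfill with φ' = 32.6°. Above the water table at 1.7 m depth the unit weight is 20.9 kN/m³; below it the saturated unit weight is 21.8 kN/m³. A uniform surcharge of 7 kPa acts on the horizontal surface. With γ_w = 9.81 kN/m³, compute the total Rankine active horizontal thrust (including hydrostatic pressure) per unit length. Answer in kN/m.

312 kN/m

K_a = tan²(45° − φ/2) = 0.2997.
γ' = 21.8 − 9.81 = 11.99 kN/m³. h₂ = H − d_w = 5.8 m.
σ'_h: at surface K_a·q = 2.098; at WT K_a(q+γd_w) = 12.75; at base K_a(q+γd_w+γ'h₂) = 33.59 kPa.
P₁ = ½(2.098+12.75)×1.7 = 12.62; P₂ = ½(12.75+33.59)×5.8 = 134.4; P_w = ½γ_w h₂² = 165.0.
Total = 12.62+134.4+165.0 = 312.0 kN/m.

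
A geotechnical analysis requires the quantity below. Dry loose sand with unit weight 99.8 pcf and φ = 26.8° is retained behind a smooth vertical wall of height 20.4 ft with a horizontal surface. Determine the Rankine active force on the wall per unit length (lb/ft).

7860 lb/ft

K_a = tan²(45° − φ/2) = 0.3785.
P_a = ½ K_a γ H² = 0.5 × 0.3785 × 99.8 × 20.4² = 7860 lb/ft.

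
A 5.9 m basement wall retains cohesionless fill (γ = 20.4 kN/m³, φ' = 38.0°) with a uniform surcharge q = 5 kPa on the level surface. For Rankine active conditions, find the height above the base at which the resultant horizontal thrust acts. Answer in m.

2.04 m

K_a = 0.2379.
Triangular part P₁ = ½K_aγH² = 84.46 at H/3 = 1.967 m; rectangular part P₂ = K_a q H = 7.018 at H/2 = 2.950 m.
ȳ = (P₁·1.967 + P₂·2.950)/(P₁+P₂) = 2.042 m.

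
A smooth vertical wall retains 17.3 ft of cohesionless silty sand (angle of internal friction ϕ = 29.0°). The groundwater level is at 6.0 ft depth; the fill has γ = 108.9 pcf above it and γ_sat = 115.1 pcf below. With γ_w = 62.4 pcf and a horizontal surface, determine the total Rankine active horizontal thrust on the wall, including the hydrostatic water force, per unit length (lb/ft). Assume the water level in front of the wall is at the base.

K_a = tan²(45° − φ/2) = 0.3470.
γ' = 115.1 − 62.4 = 52.70 pcf. Depth below WT = 11.3 ft.
σ'_h at WT = K_a γ d_w = 226.7 psf; at base = 226.7 + K_a γ' × 11.3 = 433.3 psf.
P₁ (0–6.0 ft) = ½×226.7×6.0 = 680.1. P₂ (6.0–17.3 ft) = ½(226.7+433.3)×11.3 = 3729.
P_w = ½ γ_w h₂² = 0.5×62.4×11.3² = 3984. Total = 680.1+3729+3984 = 8393 lb/ft.

8390 lb/ft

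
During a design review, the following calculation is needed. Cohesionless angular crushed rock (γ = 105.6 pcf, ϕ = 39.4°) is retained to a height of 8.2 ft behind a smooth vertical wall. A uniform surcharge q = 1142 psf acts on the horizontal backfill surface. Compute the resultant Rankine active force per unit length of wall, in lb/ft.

2890 lb/ft

K_a = tan²(45° − φ/2) = 0.2234.
Soil triangle: ½ K_a γ H² = 0.5×0.2234×105.6×8.2² = 793.3 lb/ft.
Surcharge rectangle: K_a q H = 0.2234×1142×8.2 = 2092 lb/ft.
Total = 793.3 + 2092 = 2886 lb/ft.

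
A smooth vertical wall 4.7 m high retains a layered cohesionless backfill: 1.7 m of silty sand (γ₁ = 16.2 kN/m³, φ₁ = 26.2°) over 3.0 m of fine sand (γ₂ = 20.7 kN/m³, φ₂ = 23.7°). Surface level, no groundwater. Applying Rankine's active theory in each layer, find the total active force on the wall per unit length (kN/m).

84.1 kN/m

K_a1 = tan²(45°−26.2°/2) = 0.3874; K_a2 = tan²(45°−23.7°/2) = 0.4266.
Layer 1: σ at base = K_a1 γ₁ h₁ = 10.67 kPa; P₁ = ½×10.67×1.7 = 9.070.
Layer 2: σ_v at top = γ₁h₁ = 27.54; σ_h top = K_a2×27.54 = 11.75; σ_h base = K_a2×(27.54+20.7×3.0) = 38.24.
P₂ = ½(11.75+38.24)×3.0 = 74.98. Total P_a = 9.070+74.98 = 84.05 kN/m.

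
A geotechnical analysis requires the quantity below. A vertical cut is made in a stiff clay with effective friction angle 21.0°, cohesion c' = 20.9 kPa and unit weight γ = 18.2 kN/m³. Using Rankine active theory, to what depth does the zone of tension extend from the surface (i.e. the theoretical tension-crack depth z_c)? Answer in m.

3.34 m

K_a = tan²(45° − 21.0°/2) = 0.4724; √K_a = 0.6873.
The active pressure is zero where K_a γ z = 2c√K_a, so z_c = 2c/(γ√K_a) = 2×20.9/(18.2×0.6873) = 3.342 m.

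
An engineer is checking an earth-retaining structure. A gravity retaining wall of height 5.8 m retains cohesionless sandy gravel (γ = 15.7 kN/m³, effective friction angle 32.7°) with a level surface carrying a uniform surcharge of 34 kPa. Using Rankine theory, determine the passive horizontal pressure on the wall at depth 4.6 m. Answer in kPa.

356 kPa

K_p = (1 + sin φ)/(1 − sin φ) = 3.350.
σ_v = γz + q = 15.7 × 4.6 + 34 = 106.2 kPa.
σ_h = K_p σ_v = 3.350 × 106.2 = 355.8 kPa.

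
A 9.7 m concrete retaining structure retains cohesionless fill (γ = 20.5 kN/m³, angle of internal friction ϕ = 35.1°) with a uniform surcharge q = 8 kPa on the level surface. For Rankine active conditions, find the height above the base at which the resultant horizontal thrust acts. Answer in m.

K_a = 0.2698.
Triangular part P₁ = ½K_aγH² = 260.2 at H/3 = 3.233 m; rectangular part P₂ = K_a q H = 20.94 at H/2 = 4.850 m.
ȳ = (P₁·3.233 + P₂·4.850)/(P₁+P₂) = 3.354 m.

3.35 m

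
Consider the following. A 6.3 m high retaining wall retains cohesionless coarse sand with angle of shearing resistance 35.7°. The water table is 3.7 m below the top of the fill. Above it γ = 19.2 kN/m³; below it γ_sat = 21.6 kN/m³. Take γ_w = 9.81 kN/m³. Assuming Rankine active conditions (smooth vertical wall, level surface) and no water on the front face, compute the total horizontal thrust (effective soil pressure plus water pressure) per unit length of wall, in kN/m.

127 kN/m

K_a = tan²(45° − φ/2) = 0.2630.
γ' = 21.6 − 9.81 = 11.79 kN/m³. Depth below WT = 2.6 m.
σ'_h at WT = K_a γ d_w = 18.68 kPa; at base = 18.68 + K_a γ' × 2.6 = 26.74 kPa.
P₁ (0–3.7 m) = ½×18.68×3.7 = 34.56. P₂ (3.7–6.3 m) = ½(18.68+26.74)×2.6 = 59.06.
P_w = ½ γ_w h₂² = 0.5×9.81×2.6² = 33.16. Total = 34.56+59.06+33.16 = 126.8 kN/m.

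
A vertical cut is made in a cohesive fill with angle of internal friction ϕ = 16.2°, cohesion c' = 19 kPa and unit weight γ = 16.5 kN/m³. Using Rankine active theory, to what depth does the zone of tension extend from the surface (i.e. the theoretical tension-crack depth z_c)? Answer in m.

K_a = tan²(45° − 16.2°/2) = 0.5637; √K_a = 0.7508.
The active pressure is zero where K_a γ z = 2c√K_a, so z_c = 2c/(γ√K_a) = 2×19/(16.5×0.7508) = 3.067 m.

3.07 m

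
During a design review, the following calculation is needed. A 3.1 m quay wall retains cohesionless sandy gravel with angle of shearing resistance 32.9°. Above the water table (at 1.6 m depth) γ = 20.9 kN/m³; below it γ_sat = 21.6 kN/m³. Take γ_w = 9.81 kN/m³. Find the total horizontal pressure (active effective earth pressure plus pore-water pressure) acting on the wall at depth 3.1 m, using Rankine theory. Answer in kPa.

29.8 kPa

K_a = (1 − sin φ)/(1 + sin φ) = 0.2960.
γ' = 21.6 − 9.81 = 11.79 kN/m³.
Effective vertical stress at 3.1 m: σ'_v = 20.9×1.6 + 11.79×1.50 = 51.12 kPa.
σ'_h = K_a σ'_v = 0.2960 × 51.12 = 15.13 kPa; u = γ_w × 1.50 = 14.71 kPa.
Total σ_h = 15.13 + 14.71 = 29.85 kPa.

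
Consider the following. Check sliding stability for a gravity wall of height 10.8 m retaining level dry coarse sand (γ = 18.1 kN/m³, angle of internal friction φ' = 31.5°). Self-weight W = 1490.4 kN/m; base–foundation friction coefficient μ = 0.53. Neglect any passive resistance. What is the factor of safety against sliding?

K_a = tan²(45° − 31.5°/2) = 0.3136.
P_a = ½K_aγH² = 0.5×0.3136×18.1×10.8² = 331.1 kN/m, acting at H/3 = 3.600 m above the base.
FS_sliding = μW / P_a = 0.53×1490.4 / 331.1 = 2.386.

2.39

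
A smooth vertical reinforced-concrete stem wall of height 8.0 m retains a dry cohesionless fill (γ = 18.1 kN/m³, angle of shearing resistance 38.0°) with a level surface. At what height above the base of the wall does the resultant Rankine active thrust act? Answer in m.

K_a = 0.2379.
The pressure distribution is triangular, so the resultant acts at H/3 above the base = 8.0/3 = 2.667 m.

2.67 m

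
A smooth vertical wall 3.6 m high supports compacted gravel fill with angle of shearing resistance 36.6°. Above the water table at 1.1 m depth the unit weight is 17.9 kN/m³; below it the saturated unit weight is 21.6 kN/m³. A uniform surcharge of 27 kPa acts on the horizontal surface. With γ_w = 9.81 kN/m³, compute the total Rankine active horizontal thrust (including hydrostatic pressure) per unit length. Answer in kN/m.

79.8 kN/m

K_a = tan²(45° − φ/2) = 0.2530.
γ' = 21.6 − 9.81 = 11.79 kN/m³. h₂ = H − d_w = 2.5 m.
σ'_h: at surface K_a·q = 6.830; at WT K_a(q+γd_w) = 11.81; at base K_a(q+γd_w+γ'h₂) = 19.27 kPa.
P₁ = ½(6.830+11.81)×1.1 = 10.25; P₂ = ½(11.81+19.27)×2.5 = 38.85; P_w = ½γ_w h₂² = 30.66.
Total = 10.25+38.85+30.66 = 79.75 kN/m.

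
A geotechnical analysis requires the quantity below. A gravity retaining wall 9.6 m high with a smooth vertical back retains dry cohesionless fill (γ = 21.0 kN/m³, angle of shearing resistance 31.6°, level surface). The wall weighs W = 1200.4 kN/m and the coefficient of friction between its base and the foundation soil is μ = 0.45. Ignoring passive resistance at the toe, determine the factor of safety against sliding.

1.79

K_a = tan²(45° − 31.6°/2) = 0.3123.
P_a = ½K_aγH² = 0.5×0.3123×21.0×9.6² = 302.3 kN/m, acting at H/3 = 3.200 m above the base.
FS_sliding = μW / P_a = 0.45×1200.4 / 302.3 = 1.787.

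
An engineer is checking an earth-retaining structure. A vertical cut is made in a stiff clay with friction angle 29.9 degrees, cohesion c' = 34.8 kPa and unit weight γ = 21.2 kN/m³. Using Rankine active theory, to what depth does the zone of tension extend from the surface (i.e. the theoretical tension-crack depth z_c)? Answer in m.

5.67 m

K_a = tan²(45° − 29.9°/2) = 0.3347; √K_a = 0.5785.
The active pressure is zero where K_a γ z = 2c√K_a, so z_c = 2c/(γ√K_a) = 2×34.8/(21.2×0.5785) = 5.675 m.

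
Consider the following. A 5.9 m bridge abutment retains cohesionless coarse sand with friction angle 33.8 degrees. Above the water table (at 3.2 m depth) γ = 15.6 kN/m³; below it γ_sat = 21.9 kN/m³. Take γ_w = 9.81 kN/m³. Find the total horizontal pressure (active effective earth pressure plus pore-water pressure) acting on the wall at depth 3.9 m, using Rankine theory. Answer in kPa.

23.5 kPa

K_a = (1 − sin φ)/(1 + sin φ) = 0.2851.
γ' = 21.9 − 9.81 = 12.09 kN/m³.
Effective vertical stress at 3.9 m: σ'_v = 15.6×3.2 + 12.09×0.700 = 58.38 kPa.
σ'_h = K_a σ'_v = 0.2851 × 58.38 = 16.65 kPa; u = γ_w × 0.700 = 6.867 kPa.
Total σ_h = 16.65 + 6.867 = 23.51 kPa.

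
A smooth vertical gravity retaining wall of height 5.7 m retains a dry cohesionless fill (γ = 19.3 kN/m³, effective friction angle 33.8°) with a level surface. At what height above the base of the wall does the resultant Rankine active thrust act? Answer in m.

1.90 m

K_a = 0.2851.
The pressure distribution is triangular, so the resultant acts at H/3 above the base = 5.7/3 = 1.900 m.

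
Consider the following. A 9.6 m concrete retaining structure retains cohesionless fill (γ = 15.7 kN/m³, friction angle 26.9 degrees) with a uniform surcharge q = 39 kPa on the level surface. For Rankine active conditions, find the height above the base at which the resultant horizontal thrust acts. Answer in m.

3.75 m

K_a = 0.3770.
Triangular part P₁ = ½K_aγH² = 272.7 at H/3 = 3.200 m; rectangular part P₂ = K_a q H = 141.1 at H/2 = 4.800 m.
ȳ = (P₁·3.200 + P₂·4.800)/(P₁+P₂) = 3.746 m.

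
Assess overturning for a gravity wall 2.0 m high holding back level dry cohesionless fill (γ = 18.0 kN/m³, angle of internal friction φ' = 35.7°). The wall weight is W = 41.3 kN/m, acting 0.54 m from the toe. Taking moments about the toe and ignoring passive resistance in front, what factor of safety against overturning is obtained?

3.53

K_a = tan²(45° − 35.7°/2) = 0.2630.
P_a = ½K_aγH² = 0.5×0.2630×18.0×2.0² = 9.468 kN/m, acting at H/3 = 0.6667 m above the base.
Overturning moment M_o = P_a × H/3 = 9.468 × 0.6667 = 6.312.
Resisting moment M_r = W × 0.54 = 41.3 × 0.54 = 22.30.
FS_overturning = M_r/M_o = 22.30/6.312 = 3.533.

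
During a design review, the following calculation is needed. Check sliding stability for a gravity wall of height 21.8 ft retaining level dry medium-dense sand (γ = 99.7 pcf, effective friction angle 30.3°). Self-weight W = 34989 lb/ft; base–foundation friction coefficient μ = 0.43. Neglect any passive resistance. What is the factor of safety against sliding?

K_a = tan²(45° − 30.3°/2) = 0.3293.
P_a = ½K_aγH² = 0.5×0.3293×99.7×21.8² = 7802 lb/ft, acting at H/3 = 7.267 ft above the base.
FS_sliding = μW / P_a = 0.43×34989 / 7802 = 1.928.

1.93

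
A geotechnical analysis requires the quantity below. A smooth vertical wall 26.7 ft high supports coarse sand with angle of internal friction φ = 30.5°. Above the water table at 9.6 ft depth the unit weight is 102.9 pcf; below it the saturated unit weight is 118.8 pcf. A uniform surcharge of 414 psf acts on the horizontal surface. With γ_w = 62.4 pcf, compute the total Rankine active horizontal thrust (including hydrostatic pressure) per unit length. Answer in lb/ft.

K_a = tan²(45° − φ/2) = 0.3267.
γ' = 118.8 − 62.4 = 56.40 pcf. h₂ = H − d_w = 17.1 ft.
σ'_h: at surface K_a·q = 135.2; at WT K_a(q+γd_w) = 457.9; at base K_a(q+γd_w+γ'h₂) = 773.0 psf.
P₁ = ½(135.2+457.9)×9.6 = 2847; P₂ = ½(457.9+773.0)×17.1 = 10520; P_w = ½γ_w h₂² = 9123.
Total = 2847+10520+9123 = 22490 lb/ft.

22500 lb/ft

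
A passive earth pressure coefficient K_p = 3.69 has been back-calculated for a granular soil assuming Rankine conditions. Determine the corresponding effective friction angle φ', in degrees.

35.0°

K_p = (1+sin φ)/(1−sin φ) ⇒ sin φ = (K_p − 1)/(K_p + 1) = 0.5736.
φ = arcsin(0.5736) = 35.00°.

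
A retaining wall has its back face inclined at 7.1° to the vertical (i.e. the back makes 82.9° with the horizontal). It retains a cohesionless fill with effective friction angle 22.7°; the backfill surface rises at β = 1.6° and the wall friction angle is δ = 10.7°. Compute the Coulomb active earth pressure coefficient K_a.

0.466

K_a = sin²(α+φ) / [sin²α · sin(α−δ) · (1 + √{sin(φ+δ)sin(φ−β) / (sin(α−δ)sin(α+β))})²].
With α = 82.9°, φ = 22.7°, δ = 10.7°, β = 1.6°: K_a = 0.4659.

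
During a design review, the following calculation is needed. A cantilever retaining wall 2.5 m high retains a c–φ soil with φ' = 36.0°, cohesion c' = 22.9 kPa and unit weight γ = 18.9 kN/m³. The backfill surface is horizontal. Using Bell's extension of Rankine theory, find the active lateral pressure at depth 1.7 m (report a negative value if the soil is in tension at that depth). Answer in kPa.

-15.0 kPa

K_a = (1 − sin φ)/(1 + sin φ) = 0.2596.
σ_a = K_a γ z − 2c√K_a = 0.2596×18.9×1.7 − 2×22.9×0.5095 = -14.99 kPa.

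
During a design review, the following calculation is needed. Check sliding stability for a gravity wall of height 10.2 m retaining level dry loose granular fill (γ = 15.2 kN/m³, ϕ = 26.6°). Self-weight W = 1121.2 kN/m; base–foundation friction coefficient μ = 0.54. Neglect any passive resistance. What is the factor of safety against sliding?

K_a = tan²(45° − 26.6°/2) = 0.3814.
P_a = ½K_aγH² = 0.5×0.3814×15.2×10.2² = 301.6 kN/m, acting at H/3 = 3.400 m above the base.
FS_sliding = μW / P_a = 0.54×1121.2 / 301.6 = 2.007.

2.01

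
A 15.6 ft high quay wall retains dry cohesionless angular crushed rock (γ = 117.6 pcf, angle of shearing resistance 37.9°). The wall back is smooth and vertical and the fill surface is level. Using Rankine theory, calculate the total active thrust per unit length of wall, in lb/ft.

K_a = tan²(45° − φ/2) = 0.2389.
P_a = ½ K_a γ H² = 0.5 × 0.2389 × 117.6 × 15.6² = 3419 lb/ft.

3420 lb/ft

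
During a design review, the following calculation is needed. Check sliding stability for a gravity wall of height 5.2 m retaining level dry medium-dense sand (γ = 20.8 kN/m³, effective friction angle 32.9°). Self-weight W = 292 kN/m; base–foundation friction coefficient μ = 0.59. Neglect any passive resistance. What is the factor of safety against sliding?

K_a = tan²(45° − 32.9°/2) = 0.2960.
P_a = ½K_aγH² = 0.5×0.2960×20.8×5.2² = 83.25 kN/m, acting at H/3 = 1.733 m above the base.
FS_sliding = μW / P_a = 0.59×292 / 83.25 = 2.069.

2.07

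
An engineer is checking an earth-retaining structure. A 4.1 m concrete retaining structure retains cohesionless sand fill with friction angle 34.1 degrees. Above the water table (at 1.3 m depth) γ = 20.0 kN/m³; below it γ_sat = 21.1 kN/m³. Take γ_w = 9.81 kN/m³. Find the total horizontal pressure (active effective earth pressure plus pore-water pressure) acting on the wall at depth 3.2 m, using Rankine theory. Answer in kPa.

K_a = (1 − sin φ)/(1 + sin φ) = 0.2815.
γ' = 21.1 − 9.81 = 11.29 kN/m³.
Effective vertical stress at 3.2 m: σ'_v = 20.0×1.3 + 11.29×1.90 = 47.45 kPa.
σ'_h = K_a σ'_v = 0.2815 × 47.45 = 13.36 kPa; u = γ_w × 1.90 = 18.64 kPa.
Total σ_h = 13.36 + 18.64 = 32.00 kPa.

32.0 kPa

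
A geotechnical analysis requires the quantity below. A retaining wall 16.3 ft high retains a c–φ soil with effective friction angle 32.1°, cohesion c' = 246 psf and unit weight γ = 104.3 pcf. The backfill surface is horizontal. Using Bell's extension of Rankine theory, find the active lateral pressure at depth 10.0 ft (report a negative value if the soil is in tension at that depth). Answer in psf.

K_a = (1 − sin φ)/(1 + sin φ) = 0.3060.
σ_a = K_a γ z − 2c√K_a = 0.3060×104.3×10.0 − 2×246×0.5532 = 46.99 psf.

47.0 psf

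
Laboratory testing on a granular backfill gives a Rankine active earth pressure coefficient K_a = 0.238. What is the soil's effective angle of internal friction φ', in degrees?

K_a = tan²(45° − φ/2) ⇒ 45° − φ/2 = arctan(√0.238) = 26.01°.
φ = 2(45° − 26.01°) = 37.99°.

38.0°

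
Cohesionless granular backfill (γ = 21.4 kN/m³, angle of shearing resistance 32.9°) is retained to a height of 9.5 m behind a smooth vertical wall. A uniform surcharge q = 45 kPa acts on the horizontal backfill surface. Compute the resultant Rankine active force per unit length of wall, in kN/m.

K_a = tan²(45° − φ/2) = 0.2960.
Soil triangle: ½ K_a γ H² = 0.5×0.2960×21.4×9.5² = 285.9 kN/m.
Surcharge rectangle: K_a q H = 0.2960×45×9.5 = 126.6 kN/m.
Total = 285.9 + 126.6 = 412.4 kN/m.

412 kN/m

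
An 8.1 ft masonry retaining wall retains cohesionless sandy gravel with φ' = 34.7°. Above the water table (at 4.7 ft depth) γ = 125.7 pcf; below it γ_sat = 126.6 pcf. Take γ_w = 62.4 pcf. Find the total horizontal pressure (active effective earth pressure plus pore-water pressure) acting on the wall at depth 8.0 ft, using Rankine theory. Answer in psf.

K_a = (1 − sin φ)/(1 + sin φ) = 0.2745.
γ' = 126.6 − 62.4 = 64.20 pcf.
Effective vertical stress at 8.0 ft: σ'_v = 125.7×4.7 + 64.20×3.30 = 802.7 psf.
σ'_h = K_a σ'_v = 0.2745 × 802.7 = 220.3 psf; u = γ_w × 3.30 = 205.9 psf.
Total σ_h = 220.3 + 205.9 = 426.2 psf.

426 psf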